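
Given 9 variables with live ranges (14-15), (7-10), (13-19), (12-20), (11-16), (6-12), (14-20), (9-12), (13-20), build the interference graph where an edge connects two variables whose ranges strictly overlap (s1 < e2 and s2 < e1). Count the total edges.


Check all pairs for overlapping intervals.
Two intervals (s1,e1) and (s2,e2) overlap if s1 < e2 and s2 < e1.
v0 (14-15) vs v1..v8: overlaps v2, v3, v4, v6, v8 -> 5
v1 (7-10) vs v2..v8: overlaps v5, v7 -> 2
v2 (13-19) vs v3..v8: overlaps v3, v4, v6, v8 -> 4
v3 (12-20) vs v4..v8: overlaps v4, v6, v8 -> 3
v4 (11-16) vs v5..v8: overlaps v5, v6, v7, v8 -> 4
v5 (6-12) vs v6..v8: overlaps v7 -> 1
v6 (14-20) vs v7..v8: overlaps v8 -> 1
v7 (9-12) vs v8: overlaps none -> 0
Total overlapping pairs = 5 + 2 + 4 + 3 + 4 + 1 + 1 + 0 = 20

20


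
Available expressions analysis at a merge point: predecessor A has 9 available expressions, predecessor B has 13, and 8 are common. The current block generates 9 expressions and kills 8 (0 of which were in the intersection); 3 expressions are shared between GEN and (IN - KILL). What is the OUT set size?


IN = intersection of predecessors = 8
IN - KILL = 8 - 0 = 8
|OUT| = |GEN| + |IN - KILL| - |GEN ∩ (IN - KILL)| = 9 + 8 - 3 = 14

14


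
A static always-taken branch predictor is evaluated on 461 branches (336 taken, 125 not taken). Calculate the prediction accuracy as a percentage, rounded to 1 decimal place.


Predictor: always-taken
Correct predictions = 336
Accuracy = 336 / 461 * 100 = 72.9%

72.9


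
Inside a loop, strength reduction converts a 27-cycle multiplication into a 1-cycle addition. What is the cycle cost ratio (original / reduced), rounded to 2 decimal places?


Ratio = mult_cost / add_cost = 27 / 1 = 27.0

27.0


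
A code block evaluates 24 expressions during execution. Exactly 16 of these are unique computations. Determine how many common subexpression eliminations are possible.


CSE count = total expressions - unique expressions
= 24 - 16 = 8

8


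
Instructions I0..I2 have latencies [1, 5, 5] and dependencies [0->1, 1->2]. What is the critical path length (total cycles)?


Compute longest path through dependency graph: dist(Ik) = max over predecessors of dist + latency(Ik).
dist(I0) = latency 1 = 1
dist(I1) = dist(I0) + 5 = 1 + 5 = 6
dist(I2) = dist(I1) + 5 = 6 + 5 = 11
Critical path = max dist = 11

11


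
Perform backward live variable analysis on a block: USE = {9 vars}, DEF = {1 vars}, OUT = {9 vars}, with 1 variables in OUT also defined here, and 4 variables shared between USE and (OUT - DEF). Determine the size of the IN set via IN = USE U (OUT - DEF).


OUT - DEF: 9 - 1 = 8
|IN| = |USE| + |OUT - DEF| - |USE ∩ (OUT - DEF)| = 9 + 8 - 4 = 13

13


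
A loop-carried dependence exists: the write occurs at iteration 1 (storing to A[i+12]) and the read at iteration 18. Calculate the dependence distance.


Distance = read iteration - write iteration
= 18 - 1 = 17

17


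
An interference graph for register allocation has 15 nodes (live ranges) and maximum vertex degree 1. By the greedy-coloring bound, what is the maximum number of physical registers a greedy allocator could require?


Greedy coloring never needs more than (max_degree + 1) colors: when coloring a vertex, at most max_degree neighbors are already colored.
Upper bound = 1 + 1 = 2

2


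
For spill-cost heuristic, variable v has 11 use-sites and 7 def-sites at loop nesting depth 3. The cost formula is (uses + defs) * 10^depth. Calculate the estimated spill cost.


uses + defs = 11 + 7 = 18
10^3 = 1000
Spill cost = 18 * 1000 = 18000

18000


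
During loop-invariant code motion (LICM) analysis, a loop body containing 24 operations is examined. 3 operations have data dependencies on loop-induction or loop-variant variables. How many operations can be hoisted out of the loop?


Invariant candidates = total - loop-dependent
= 24 - 3 = 21

21


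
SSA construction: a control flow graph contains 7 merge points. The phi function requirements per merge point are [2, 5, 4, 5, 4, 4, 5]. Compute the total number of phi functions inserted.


Total phi functions = sum of phi functions at each join node
= 2 + 5 + 4 + 5 + 4 + 4 + 5 = 29

29


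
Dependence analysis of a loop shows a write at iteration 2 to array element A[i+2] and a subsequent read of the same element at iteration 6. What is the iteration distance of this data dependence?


Distance = read iteration - write iteration
= 6 - 2 = 4

4


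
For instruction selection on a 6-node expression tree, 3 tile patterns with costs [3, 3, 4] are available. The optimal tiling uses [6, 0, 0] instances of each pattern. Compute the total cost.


Total cost = sum(count_i * cost_i)
= 6*3 + 0*3 + 0*4
= 18

18


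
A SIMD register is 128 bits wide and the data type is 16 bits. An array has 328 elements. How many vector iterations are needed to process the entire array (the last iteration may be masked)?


Width = 128 / 16 = 8 elements per vector op
Iterations = ceil(328 / 8) = 41

41


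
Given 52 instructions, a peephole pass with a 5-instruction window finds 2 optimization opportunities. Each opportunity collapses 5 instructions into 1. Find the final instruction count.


Each match removes 4 instructions.
Total removed = 2 * 4 = 8
Remaining = 52 - 8 = 44

44


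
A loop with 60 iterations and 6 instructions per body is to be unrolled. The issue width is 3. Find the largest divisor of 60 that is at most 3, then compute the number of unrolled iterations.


Largest divisor of 60 <= 3 is 3
New iterations = 60 / 3 = 20

20


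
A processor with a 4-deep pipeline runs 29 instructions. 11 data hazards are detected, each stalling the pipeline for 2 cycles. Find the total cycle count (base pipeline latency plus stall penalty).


Base cycles = 4 + 29 - 1 = 32
Total stalls = 11 * 2 = 22
Total = 32 + 22 = 54

54


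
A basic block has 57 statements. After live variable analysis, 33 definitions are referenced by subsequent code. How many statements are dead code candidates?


Dead code = total statements - live definitions
= 57 - 33 = 24

24


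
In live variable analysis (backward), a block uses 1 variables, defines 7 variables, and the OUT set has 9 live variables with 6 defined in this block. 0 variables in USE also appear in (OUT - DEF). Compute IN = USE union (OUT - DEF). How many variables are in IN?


OUT - DEF: 9 - 6 = 3
|IN| = |USE| + |OUT - DEF| - |USE ∩ (OUT - DEF)| = 1 + 3 - 0 = 4

4


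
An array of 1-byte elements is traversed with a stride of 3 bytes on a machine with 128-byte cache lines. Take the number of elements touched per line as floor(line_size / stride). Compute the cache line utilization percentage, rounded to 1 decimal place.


Elements per cache line = floor(128 / 3) = 42
Bytes used = 42 * 1 = 42
Utilization = 42 / 128 * 100 = 32.8%

32.8


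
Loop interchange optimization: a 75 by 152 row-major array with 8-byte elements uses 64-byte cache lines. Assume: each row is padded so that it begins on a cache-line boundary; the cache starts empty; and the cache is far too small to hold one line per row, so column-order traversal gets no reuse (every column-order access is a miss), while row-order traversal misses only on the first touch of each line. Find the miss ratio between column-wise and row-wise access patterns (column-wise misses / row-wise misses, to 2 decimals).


Each row occupies 152 * 8 = 1216 bytes and starts on a line boundary, so it spans ceil(1216 / 64) = 19 cache lines.
Row-major traversal misses (one per line touched): 75 * ceil(152 * 8 / 64) = 1425
Column-major traversal misses (no reuse, every access misses): 75 * 152 = 11400
Ratio = 11400 / 1425 = 8.0

8.0


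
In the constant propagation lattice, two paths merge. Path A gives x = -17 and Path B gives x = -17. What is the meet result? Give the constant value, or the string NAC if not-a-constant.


Meet operation: if both paths give the same constant, result is that constant; if they differ, result is NAC (not-a-constant).
Path A: -17, Path B: -17 -> equal
Result: constant -> -17

-17


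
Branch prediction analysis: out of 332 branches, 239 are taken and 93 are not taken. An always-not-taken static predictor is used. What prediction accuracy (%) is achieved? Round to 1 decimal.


Predictor: always-not-taken
Correct predictions = 93
Accuracy = 93 / 332 * 100 = 28.0%

28.0


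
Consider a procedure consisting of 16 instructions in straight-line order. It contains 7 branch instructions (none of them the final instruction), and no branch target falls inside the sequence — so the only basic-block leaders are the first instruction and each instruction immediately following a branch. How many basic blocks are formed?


With no in-sequence branch targets, the leaders are the first instruction plus the instruction after each branch.
Number of basic blocks = branches + 1
= 7 + 1 = 8

8


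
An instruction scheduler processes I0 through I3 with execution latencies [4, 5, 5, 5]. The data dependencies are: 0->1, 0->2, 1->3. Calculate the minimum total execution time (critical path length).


Compute longest path through dependency graph: dist(Ik) = max over predecessors of dist + latency(Ik).
dist(I0) = latency 4 = 4
dist(I1) = dist(I0) + 5 = 4 + 5 = 9
dist(I2) = dist(I0) + 5 = 4 + 5 = 9
dist(I3) = dist(I1) + 5 = 9 + 5 = 14
Critical path = max dist = 14

14


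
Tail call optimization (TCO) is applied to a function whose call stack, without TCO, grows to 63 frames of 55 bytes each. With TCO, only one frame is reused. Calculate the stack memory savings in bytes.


Without TCO: 63 * 55 = 3465 bytes
With TCO: reuse 1 frame = 55 bytes
Savings = 3465 - 55 = 3410

3410


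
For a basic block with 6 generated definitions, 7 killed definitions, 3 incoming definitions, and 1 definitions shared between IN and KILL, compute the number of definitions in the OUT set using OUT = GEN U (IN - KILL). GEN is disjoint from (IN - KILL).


IN - KILL: 3 - 1 = 2 surviving definitions
OUT = GEN + surviving = 6 + 2 = 8

8


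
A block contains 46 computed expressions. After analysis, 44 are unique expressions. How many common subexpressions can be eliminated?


CSE count = total expressions - unique expressions
= 46 - 44 = 2

2


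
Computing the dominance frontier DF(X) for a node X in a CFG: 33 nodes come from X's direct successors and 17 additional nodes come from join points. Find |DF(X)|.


DF(X) = direct successor contributions + join point contributions
= 33 + 17 = 50

50


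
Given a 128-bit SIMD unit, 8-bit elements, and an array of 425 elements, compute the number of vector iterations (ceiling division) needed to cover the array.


Width = 128 / 8 = 16 elements per vector op
Iterations = ceil(425 / 16) = 27

27


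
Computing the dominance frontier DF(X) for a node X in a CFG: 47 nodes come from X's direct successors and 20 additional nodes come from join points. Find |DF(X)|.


DF(X) = direct successor contributions + join point contributions
= 47 + 20 = 67

67


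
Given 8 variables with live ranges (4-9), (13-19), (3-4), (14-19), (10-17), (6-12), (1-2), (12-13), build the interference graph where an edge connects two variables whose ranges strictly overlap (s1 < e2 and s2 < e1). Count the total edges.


Check all pairs for overlapping intervals.
Two intervals (s1,e1) and (s2,e2) overlap if s1 < e2 and s2 < e1.
v0 (4-9) vs v1..v7: overlaps v5 -> 1
v1 (13-19) vs v2..v7: overlaps v3, v4 -> 2
v2 (3-4) vs v3..v7: overlaps none -> 0
v3 (14-19) vs v4..v7: overlaps v4 -> 1
v4 (10-17) vs v5..v7: overlaps v5, v7 -> 2
v5 (6-12) vs v6..v7: overlaps none -> 0
v6 (1-2) vs v7: overlaps none -> 0
Total overlapping pairs = 1 + 2 + 0 + 1 + 2 + 0 + 0 = 6

6


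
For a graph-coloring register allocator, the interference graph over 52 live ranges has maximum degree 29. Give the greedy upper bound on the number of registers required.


Greedy coloring never needs more than (max_degree + 1) colors: when coloring a vertex, at most max_degree neighbors are already colored.
Upper bound = 29 + 1 = 30

30


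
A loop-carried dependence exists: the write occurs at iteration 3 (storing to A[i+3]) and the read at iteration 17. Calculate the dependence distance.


Distance = read iteration - write iteration
= 17 - 3 = 14

14


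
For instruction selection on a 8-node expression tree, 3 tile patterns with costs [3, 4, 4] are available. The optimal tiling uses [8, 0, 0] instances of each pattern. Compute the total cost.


Total cost = sum(count_i * cost_i)
= 8*3 + 0*4 + 0*4
= 24

24


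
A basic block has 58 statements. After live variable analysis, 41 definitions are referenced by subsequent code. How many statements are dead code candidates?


Dead code = total statements - live definitions
= 58 - 41 = 17

17


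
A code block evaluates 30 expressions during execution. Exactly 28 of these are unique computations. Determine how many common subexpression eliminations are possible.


CSE count = total expressions - unique expressions
= 30 - 28 = 2

2


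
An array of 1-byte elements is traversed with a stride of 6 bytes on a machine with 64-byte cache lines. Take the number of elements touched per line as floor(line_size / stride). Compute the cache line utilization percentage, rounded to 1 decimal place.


Elements per cache line = floor(64 / 6) = 10
Bytes used = 10 * 1 = 10
Utilization = 10 / 64 * 100 = 15.6%

15.6


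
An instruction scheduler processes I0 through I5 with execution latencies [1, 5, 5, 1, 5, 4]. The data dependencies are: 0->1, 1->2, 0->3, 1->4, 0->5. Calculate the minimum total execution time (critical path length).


Compute longest path through dependency graph: dist(Ik) = max over predecessors of dist + latency(Ik).
dist(I0) = latency 1 = 1
dist(I1) = dist(I0) + 5 = 1 + 5 = 6
dist(I2) = dist(I1) + 5 = 6 + 5 = 11
dist(I3) = dist(I0) + 1 = 1 + 1 = 2
dist(I4) = dist(I1) + 5 = 6 + 5 = 11
dist(I5) = dist(I0) + 4 = 1 + 4 = 5
Critical path = max dist = 11

11


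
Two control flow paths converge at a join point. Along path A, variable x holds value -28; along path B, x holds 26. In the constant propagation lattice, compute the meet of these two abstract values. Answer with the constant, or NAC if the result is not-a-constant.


Meet operation: if both paths give the same constant, result is that constant; if they differ, result is NAC (not-a-constant).
Path A: -28, Path B: 26 -> differ
Result: not-a-constant -> NAC

NAC


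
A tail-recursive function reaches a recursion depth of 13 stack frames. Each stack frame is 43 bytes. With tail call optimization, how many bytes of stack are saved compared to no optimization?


Without TCO: 13 * 43 = 559 bytes
With TCO: reuse 1 frame = 43 bytes
Savings = 559 - 43 = 516

516


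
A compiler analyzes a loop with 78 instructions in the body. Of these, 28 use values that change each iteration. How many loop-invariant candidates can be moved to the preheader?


Invariant candidates = total - loop-dependent
= 78 - 28 = 50

50


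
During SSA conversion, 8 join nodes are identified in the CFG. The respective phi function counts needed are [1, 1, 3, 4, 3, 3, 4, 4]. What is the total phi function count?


Total phi functions = sum of phi functions at each join node
= 1 + 1 + 3 + 4 + 3 + 3 + 4 + 4 = 23

23


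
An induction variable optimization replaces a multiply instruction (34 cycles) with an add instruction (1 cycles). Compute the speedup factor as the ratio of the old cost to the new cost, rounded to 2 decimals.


Ratio = mult_cost / add_cost = 34 / 1 = 34.0

34.0


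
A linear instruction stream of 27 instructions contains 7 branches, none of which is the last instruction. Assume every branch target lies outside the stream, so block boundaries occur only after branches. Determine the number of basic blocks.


With no in-sequence branch targets, the leaders are the first instruction plus the instruction after each branch.
Number of basic blocks = branches + 1
= 7 + 1 = 8

8


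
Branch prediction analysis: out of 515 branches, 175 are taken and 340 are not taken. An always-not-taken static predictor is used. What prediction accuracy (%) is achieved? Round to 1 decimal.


Predictor: always-not-taken
Correct predictions = 340
Accuracy = 340 / 515 * 100 = 66.0%

66.0


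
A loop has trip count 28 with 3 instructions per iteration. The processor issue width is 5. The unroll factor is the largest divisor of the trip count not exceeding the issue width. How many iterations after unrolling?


Largest divisor of 28 <= 5 is 4
New iterations = 28 / 4 = 7

7


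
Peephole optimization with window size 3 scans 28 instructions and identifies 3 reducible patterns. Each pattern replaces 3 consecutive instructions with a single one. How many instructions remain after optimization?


Each match removes 2 instructions.
Total removed = 3 * 2 = 6
Remaining = 28 - 6 = 22

22


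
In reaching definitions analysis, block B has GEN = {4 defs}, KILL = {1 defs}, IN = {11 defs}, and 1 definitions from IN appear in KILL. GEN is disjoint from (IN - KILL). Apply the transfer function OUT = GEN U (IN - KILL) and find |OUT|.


IN - KILL: 11 - 1 = 10 surviving definitions
OUT = GEN + surviving = 4 + 10 = 14

14


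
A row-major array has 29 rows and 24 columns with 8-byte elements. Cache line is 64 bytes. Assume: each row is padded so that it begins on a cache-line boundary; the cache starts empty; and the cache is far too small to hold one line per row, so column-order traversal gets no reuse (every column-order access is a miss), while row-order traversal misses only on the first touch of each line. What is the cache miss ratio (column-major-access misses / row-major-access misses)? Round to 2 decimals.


Each row occupies 24 * 8 = 192 bytes and starts on a line boundary, so it spans ceil(192 / 64) = 3 cache lines.
Row-major traversal misses (one per line touched): 29 * ceil(24 * 8 / 64) = 87
Column-major traversal misses (no reuse, every access misses): 29 * 24 = 696
Ratio = 696 / 87 = 8.0

8.0


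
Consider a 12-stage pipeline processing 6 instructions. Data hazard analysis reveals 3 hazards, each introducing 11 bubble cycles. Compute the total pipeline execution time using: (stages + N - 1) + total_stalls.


Base cycles = 12 + 6 - 1 = 17
Total stalls = 3 * 11 = 33
Total = 17 + 33 = 50

50


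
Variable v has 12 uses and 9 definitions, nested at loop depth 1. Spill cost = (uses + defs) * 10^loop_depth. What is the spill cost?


uses + defs = 12 + 9 = 21
10^1 = 10
Spill cost = 21 * 10 = 210

210


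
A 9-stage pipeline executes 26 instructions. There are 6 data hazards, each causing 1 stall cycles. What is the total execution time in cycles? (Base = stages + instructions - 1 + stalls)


Base cycles = 9 + 26 - 1 = 34
Total stalls = 6 * 1 = 6
Total = 34 + 6 = 40

40


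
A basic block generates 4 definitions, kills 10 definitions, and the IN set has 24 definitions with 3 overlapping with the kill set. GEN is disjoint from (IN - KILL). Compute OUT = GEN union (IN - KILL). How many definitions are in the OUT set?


IN - KILL: 24 - 3 = 21 surviving definitions
OUT = GEN + surviving = 4 + 21 = 25

25


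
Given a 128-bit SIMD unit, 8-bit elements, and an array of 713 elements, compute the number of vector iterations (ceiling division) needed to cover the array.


Width = 128 / 8 = 16 elements per vector op
Iterations = ceil(713 / 16) = 45

45


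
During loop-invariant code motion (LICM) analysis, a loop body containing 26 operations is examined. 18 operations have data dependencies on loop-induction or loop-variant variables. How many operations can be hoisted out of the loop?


Invariant candidates = total - loop-dependent
= 26 - 18 = 8

8


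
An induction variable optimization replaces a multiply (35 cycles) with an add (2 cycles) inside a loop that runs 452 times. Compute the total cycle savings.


Per-iteration saving = 35 - 2 = 33
Total saved = 452 * 33 = 14916

14916


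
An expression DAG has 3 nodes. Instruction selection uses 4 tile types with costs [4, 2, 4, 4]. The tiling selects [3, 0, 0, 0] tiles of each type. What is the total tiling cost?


Total cost = sum(count_i * cost_i)
= 3*4 + 0*2 + 0*4 + 0*4
= 12

12


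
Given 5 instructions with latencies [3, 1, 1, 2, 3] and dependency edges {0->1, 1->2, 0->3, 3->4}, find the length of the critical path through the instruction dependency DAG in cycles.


Compute longest path through dependency graph: dist(Ik) = max over predecessors of dist + latency(Ik).
dist(I0) = latency 3 = 3
dist(I1) = dist(I0) + 1 = 3 + 1 = 4
dist(I2) = dist(I1) + 1 = 4 + 1 = 5
dist(I3) = dist(I0) + 2 = 3 + 2 = 5
dist(I4) = dist(I3) + 3 = 5 + 3 = 8
Critical path = max dist = 8

8


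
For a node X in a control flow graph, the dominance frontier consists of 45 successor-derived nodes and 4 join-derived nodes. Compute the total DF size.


DF(X) = direct successor contributions + join point contributions
= 45 + 4 = 49

49


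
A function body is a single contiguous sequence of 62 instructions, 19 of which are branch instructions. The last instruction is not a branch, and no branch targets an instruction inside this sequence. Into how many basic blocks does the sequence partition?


With no in-sequence branch targets, the leaders are the first instruction plus the instruction after each branch.
Number of basic blocks = branches + 1
= 19 + 1 = 20

20


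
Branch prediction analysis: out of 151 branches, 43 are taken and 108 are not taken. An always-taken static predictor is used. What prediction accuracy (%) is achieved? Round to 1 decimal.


Predictor: always-taken
Correct predictions = 43
Accuracy = 43 / 151 * 100 = 28.5%

28.5


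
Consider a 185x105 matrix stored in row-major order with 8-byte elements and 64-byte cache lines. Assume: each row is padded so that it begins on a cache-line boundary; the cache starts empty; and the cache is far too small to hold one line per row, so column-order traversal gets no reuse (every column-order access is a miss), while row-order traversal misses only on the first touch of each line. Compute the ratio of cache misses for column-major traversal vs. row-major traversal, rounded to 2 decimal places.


Each row occupies 105 * 8 = 840 bytes and starts on a line boundary, so it spans ceil(840 / 64) = 14 cache lines.
Row-major traversal misses (one per line touched): 185 * ceil(105 * 8 / 64) = 2590
Column-major traversal misses (no reuse, every access misses): 185 * 105 = 19425
Ratio = 19425 / 2590 = 7.5

7.5


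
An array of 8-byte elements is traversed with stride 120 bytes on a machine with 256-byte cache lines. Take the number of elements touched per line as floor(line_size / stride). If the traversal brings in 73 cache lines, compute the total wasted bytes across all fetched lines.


Elements per line = floor(256 / 120) = 2
Bytes used per line = 2 * 8 = 16
Wasted per line = 256 - 16 = 240
Total wasted = 240 * 73 = 17520

17520


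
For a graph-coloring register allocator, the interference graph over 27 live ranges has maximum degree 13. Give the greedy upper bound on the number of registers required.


Greedy coloring never needs more than (max_degree + 1) colors: when coloring a vertex, at most max_degree neighbors are already colored.
Upper bound = 13 + 1 = 14

14


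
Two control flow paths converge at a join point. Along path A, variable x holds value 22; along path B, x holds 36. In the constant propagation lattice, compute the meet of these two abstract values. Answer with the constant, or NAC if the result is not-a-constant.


Meet operation: if both paths give the same constant, result is that constant; if they differ, result is NAC (not-a-constant).
Path A: 22, Path B: 36 -> differ
Result: not-a-constant -> NAC

NAC


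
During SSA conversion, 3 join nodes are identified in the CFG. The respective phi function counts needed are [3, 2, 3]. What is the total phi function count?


Total phi functions = sum of phi functions at each join node
= 3 + 2 + 3 = 8

8


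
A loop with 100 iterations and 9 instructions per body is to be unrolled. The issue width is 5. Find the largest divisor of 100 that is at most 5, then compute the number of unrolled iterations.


Largest divisor of 100 <= 5 is 5
New iterations = 100 / 5 = 20

20


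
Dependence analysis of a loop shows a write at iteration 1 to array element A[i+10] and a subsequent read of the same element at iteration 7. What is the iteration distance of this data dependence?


Distance = read iteration - write iteration
= 7 - 1 = 6

6


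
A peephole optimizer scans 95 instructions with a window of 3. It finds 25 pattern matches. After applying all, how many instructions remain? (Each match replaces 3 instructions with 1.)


Each match removes 2 instructions.
Total removed = 25 * 2 = 50
Remaining = 95 - 50 = 45

45


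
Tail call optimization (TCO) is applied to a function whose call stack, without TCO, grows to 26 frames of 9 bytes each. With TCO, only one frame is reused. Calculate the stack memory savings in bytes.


Without TCO: 26 * 9 = 234 bytes
With TCO: reuse 1 frame = 9 bytes
Savings = 234 - 9 = 225

225


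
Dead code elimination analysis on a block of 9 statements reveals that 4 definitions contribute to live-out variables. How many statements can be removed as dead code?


Dead code = total statements - live definitions
= 9 - 4 = 5

5


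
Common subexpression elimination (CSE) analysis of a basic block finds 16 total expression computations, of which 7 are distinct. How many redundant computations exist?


CSE count = total expressions - unique expressions
= 16 - 7 = 9

9


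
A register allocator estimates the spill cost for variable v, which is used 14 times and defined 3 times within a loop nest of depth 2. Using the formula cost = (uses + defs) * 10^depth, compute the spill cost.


uses + defs = 14 + 3 = 17
10^2 = 100
Spill cost = 17 * 100 = 1700

1700


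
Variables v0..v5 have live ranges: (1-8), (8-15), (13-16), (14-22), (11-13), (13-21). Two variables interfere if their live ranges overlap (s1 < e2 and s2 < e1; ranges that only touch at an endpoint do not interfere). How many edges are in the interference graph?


Check all pairs for overlapping intervals.
Two intervals (s1,e1) and (s2,e2) overlap if s1 < e2 and s2 < e1.
v0 (1-8) vs v1..v5: overlaps none -> 0
v1 (8-15) vs v2..v5: overlaps v2, v3, v4, v5 -> 4
v2 (13-16) vs v3..v5: overlaps v3, v5 -> 2
v3 (14-22) vs v4..v5: overlaps v5 -> 1
v4 (11-13) vs v5: overlaps none -> 0
Total overlapping pairs = 0 + 4 + 2 + 1 + 0 = 7

7


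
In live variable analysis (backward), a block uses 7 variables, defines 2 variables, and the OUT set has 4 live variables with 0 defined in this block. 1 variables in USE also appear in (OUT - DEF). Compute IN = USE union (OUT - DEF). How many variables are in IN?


OUT - DEF: 4 - 0 = 4
|IN| = |USE| + |OUT - DEF| - |USE ∩ (OUT - DEF)| = 7 + 4 - 1 = 10

10


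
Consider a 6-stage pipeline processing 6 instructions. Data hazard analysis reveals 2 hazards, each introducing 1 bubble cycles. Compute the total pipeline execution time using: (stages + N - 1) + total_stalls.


Base cycles = 6 + 6 - 1 = 11
Total stalls = 2 * 1 = 2
Total = 11 + 2 = 13

13


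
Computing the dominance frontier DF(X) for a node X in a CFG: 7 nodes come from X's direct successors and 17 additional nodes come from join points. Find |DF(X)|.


DF(X) = direct successor contributions + join point contributions
= 7 + 17 = 24

24


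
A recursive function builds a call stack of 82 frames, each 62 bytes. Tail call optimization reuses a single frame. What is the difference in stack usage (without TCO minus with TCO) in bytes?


Without TCO: 82 * 62 = 5084 bytes
With TCO: reuse 1 frame = 62 bytes
Savings = 5084 - 62 = 5022

5022


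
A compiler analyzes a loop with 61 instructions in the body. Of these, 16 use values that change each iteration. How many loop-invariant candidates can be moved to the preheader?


Invariant candidates = total - loop-dependent
= 61 - 16 = 45

45


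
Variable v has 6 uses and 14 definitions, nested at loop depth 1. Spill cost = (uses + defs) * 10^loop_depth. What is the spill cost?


uses + defs = 6 + 14 = 20
10^1 = 10
Spill cost = 20 * 10 = 200

200


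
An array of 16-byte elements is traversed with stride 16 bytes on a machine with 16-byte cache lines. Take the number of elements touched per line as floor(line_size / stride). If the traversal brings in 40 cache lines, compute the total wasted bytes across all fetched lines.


Elements per line = floor(16 / 16) = 1
Bytes used per line = 1 * 16 = 16
Wasted per line = 16 - 16 = 0
Total wasted = 0 * 40 = 0

0


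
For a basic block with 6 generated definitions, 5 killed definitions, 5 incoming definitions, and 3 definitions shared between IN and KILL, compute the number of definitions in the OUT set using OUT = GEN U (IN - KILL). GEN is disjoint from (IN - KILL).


IN - KILL: 5 - 3 = 2 surviving definitions
OUT = GEN + surviving = 6 + 2 = 8

8


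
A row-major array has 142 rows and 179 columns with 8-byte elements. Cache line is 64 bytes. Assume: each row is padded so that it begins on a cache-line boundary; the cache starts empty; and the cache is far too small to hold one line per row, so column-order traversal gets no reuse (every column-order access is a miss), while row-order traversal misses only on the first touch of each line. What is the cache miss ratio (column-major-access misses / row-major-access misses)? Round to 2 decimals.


Each row occupies 179 * 8 = 1432 bytes and starts on a line boundary, so it spans ceil(1432 / 64) = 23 cache lines.
Row-major traversal misses (one per line touched): 142 * ceil(179 * 8 / 64) = 3266
Column-major traversal misses (no reuse, every access misses): 142 * 179 = 25418
Ratio = 25418 / 3266 = 7.78

7.78


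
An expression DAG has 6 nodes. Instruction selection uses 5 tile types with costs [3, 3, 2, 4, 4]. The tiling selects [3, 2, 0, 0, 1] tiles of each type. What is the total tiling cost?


Total cost = sum(count_i * cost_i)
= 3*3 + 2*3 + 0*2 + 0*4 + 1*4
= 19

19


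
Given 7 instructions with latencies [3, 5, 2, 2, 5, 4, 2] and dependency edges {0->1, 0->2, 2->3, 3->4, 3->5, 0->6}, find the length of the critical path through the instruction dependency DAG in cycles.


Compute longest path through dependency graph: dist(Ik) = max over predecessors of dist + latency(Ik).
dist(I0) = latency 3 = 3
dist(I1) = dist(I0) + 5 = 3 + 5 = 8
dist(I2) = dist(I0) + 2 = 3 + 2 = 5
dist(I3) = dist(I2) + 2 = 5 + 2 = 7
dist(I4) = dist(I3) + 5 = 7 + 5 = 12
dist(I5) = dist(I3) + 4 = 7 + 4 = 11
dist(I6) = dist(I0) + 2 = 3 + 2 = 5
Critical path = max dist = 12

12


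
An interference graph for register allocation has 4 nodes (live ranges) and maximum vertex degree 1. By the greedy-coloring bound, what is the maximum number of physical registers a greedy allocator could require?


Greedy coloring never needs more than (max_degree + 1) colors: when coloring a vertex, at most max_degree neighbors are already colored.
Upper bound = 1 + 1 = 2

2


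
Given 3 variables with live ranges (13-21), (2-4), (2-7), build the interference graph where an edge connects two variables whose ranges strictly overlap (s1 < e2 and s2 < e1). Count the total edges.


Check all pairs for overlapping intervals.
Two intervals (s1,e1) and (s2,e2) overlap if s1 < e2 and s2 < e1.
v0 (13-21) vs v1..v2: overlaps none -> 0
v1 (2-4) vs v2: overlaps v2 -> 1
Total overlapping pairs = 0 + 1 = 1

1


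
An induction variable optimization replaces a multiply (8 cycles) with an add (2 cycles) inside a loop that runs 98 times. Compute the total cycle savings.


Per-iteration saving = 8 - 2 = 6
Total saved = 98 * 6 = 588

588


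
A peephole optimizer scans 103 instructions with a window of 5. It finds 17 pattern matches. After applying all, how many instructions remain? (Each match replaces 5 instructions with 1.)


Each match removes 4 instructions.
Total removed = 17 * 4 = 68
Remaining = 103 - 68 = 35

35


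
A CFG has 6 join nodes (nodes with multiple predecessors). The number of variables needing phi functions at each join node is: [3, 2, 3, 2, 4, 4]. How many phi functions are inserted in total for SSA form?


Total phi functions = sum of phi functions at each join node
= 3 + 2 + 3 + 2 + 4 + 4 = 18

18


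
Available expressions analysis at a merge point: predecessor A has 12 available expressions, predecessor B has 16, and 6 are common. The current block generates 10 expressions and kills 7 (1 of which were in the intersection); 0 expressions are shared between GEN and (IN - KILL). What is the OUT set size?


IN = intersection of predecessors = 6
IN - KILL = 6 - 1 = 5
|OUT| = |GEN| + |IN - KILL| - |GEN ∩ (IN - KILL)| = 10 + 5 - 0 = 15

15


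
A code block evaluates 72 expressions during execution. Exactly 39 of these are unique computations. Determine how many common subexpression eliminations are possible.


CSE count = total expressions - unique expressions
= 72 - 39 = 33

33


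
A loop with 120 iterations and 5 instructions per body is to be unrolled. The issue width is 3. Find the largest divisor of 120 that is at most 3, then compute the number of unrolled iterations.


Largest divisor of 120 <= 3 is 3
New iterations = 120 / 3 = 40

40


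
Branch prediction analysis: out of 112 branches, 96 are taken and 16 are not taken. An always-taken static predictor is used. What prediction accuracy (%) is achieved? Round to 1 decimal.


Predictor: always-taken
Correct predictions = 96
Accuracy = 96 / 112 * 100 = 85.7%

85.7


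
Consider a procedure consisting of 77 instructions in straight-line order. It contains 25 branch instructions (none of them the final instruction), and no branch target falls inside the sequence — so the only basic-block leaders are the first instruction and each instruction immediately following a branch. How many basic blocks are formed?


With no in-sequence branch targets, the leaders are the first instruction plus the instruction after each branch.
Number of basic blocks = branches + 1
= 25 + 1 = 26

26


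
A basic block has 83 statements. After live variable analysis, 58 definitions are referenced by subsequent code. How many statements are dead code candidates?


Dead code = total statements - live definitions
= 83 - 58 = 25

25


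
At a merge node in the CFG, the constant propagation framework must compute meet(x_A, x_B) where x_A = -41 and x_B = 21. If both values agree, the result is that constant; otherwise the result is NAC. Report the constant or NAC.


Meet operation: if both paths give the same constant, result is that constant; if they differ, result is NAC (not-a-constant).
Path A: -41, Path B: 21 -> differ
Result: not-a-constant -> NAC

NAC


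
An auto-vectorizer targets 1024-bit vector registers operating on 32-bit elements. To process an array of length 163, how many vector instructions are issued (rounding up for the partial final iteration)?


Width = 1024 / 32 = 32 elements per vector op
Iterations = ceil(163 / 32) = 6

6


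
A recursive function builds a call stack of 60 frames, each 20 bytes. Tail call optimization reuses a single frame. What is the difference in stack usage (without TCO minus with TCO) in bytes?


Without TCO: 60 * 20 = 1200 bytes
With TCO: reuse 1 frame = 20 bytes
Savings = 1200 - 20 = 1180

1180


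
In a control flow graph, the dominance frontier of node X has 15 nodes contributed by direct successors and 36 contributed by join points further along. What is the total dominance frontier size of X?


DF(X) = direct successor contributions + join point contributions
= 15 + 36 = 51

51


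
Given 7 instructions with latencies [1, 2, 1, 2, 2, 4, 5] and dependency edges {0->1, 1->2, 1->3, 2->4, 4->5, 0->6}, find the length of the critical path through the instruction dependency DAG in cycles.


Compute longest path through dependency graph: dist(Ik) = max over predecessors of dist + latency(Ik).
dist(I0) = latency 1 = 1
dist(I1) = dist(I0) + 2 = 1 + 2 = 3
dist(I2) = dist(I1) + 1 = 3 + 1 = 4
dist(I3) = dist(I1) + 2 = 3 + 2 = 5
dist(I4) = dist(I2) + 2 = 4 + 2 = 6
dist(I5) = dist(I4) + 4 = 6 + 4 = 10
dist(I6) = dist(I0) + 5 = 1 + 5 = 6
Critical path = max dist = 10

10


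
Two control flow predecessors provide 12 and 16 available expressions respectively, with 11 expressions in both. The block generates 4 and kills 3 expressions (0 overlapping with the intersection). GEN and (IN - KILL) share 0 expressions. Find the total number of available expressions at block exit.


IN = intersection of predecessors = 11
IN - KILL = 11 - 0 = 11
|OUT| = |GEN| + |IN - KILL| - |GEN ∩ (IN - KILL)| = 4 + 11 - 0 = 15

15


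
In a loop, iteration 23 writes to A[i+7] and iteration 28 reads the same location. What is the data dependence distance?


Distance = read iteration - write iteration
= 28 - 23 = 5

5


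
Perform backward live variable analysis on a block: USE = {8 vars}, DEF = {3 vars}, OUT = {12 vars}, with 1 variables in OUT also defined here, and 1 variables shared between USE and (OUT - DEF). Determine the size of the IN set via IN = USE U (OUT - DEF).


OUT - DEF: 12 - 1 = 11
|IN| = |USE| + |OUT - DEF| - |USE ∩ (OUT - DEF)| = 8 + 11 - 1 = 18

18


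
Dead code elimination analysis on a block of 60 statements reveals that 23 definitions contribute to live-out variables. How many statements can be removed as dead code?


Dead code = total statements - live definitions
= 60 - 23 = 37

37


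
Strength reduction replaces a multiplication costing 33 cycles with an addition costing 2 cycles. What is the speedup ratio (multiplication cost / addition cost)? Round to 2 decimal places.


Ratio = mult_cost / add_cost = 33 / 2 = 16.5

16.5


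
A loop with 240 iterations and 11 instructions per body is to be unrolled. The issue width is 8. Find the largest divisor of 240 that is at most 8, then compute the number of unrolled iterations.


Largest divisor of 240 <= 8 is 8
New iterations = 240 / 8 = 30

30


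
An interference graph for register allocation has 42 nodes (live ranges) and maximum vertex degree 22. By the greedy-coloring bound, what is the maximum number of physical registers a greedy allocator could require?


Greedy coloring never needs more than (max_degree + 1) colors: when coloring a vertex, at most max_degree neighbors are already colored.
Upper bound = 22 + 1 = 23

23


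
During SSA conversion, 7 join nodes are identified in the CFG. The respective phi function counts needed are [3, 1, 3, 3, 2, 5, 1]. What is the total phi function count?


Total phi functions = sum of phi functions at each join node
= 3 + 1 + 3 + 3 + 2 + 5 + 1 = 18

18


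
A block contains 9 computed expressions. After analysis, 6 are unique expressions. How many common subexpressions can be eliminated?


CSE count = total expressions - unique expressions
= 9 - 6 = 3

3


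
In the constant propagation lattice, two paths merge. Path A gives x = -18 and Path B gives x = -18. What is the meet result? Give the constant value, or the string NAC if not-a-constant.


Meet operation: if both paths give the same constant, result is that constant; if they differ, result is NAC (not-a-constant).
Path A: -18, Path B: -18 -> equal
Result: constant -> -18

-18


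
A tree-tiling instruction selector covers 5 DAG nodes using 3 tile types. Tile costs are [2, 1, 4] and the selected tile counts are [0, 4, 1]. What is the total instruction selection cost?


Total cost = sum(count_i * cost_i)
= 0*2 + 4*1 + 1*4
= 8

8


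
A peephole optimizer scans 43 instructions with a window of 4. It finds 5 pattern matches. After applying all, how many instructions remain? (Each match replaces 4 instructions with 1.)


Each match removes 3 instructions.
Total removed = 5 * 3 = 15
Remaining = 43 - 15 = 28

28
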